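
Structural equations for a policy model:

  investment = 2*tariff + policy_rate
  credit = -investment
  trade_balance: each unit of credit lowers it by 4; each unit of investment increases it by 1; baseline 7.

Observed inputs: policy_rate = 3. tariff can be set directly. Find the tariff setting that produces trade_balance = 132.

tariff = 11

Substituting into the investment equation gives investment = 2*tariff + 3.
Substituting into the credit equation gives credit = -2*tariff - 3.
Substituting into the trade_balance equation gives trade_balance = 10*tariff + 22.
Solve 10*tariff + 22 = 132: tariff = (132 - 22) / 10 = 11.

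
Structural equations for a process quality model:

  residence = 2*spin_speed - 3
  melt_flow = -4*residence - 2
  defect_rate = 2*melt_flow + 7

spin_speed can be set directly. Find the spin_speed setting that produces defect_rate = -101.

spin_speed = 8

Substituting into the melt_flow equation gives melt_flow = -8*spin_speed + 10.
Substituting into the defect_rate equation gives defect_rate = -16*spin_speed + 27.
Solve -16*spin_speed + 27 = -101: spin_speed = (-101 - 27) / -16 = 8.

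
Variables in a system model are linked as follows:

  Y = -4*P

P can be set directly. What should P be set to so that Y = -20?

P = 5

Solve -4*P = -20: P = -20 / -4 = 5.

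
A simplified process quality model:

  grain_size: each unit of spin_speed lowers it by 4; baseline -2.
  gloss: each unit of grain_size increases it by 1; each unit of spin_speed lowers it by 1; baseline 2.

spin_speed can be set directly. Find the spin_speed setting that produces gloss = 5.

Substituting into the gloss equation gives gloss = -5*spin_speed.
Solve -5*spin_speed = 5: spin_speed = 5 / -5 = -1.

spin_speed = -1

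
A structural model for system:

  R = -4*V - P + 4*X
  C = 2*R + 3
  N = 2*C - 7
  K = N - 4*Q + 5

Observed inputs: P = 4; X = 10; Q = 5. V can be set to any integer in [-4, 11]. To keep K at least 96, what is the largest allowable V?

Substituting into the R equation gives R = -4*V + 36.
Substituting into the C equation gives C = -8*V + 75.
This gives N = -16*V + 143.
So K = -16*V + 128.
Require -16*V + 128 ≥ 96, so V ≤ 2.
The largest integer in [-4, 11] satisfying this is 2.

V = 2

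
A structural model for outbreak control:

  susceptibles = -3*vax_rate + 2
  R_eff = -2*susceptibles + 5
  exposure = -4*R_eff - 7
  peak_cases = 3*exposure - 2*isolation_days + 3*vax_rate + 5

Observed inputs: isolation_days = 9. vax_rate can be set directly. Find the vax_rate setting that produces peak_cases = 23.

Substituting into the R_eff equation gives R_eff = 6*vax_rate + 1.
Substituting into the exposure equation gives exposure = -24*vax_rate - 11.
Substituting into the peak_cases equation gives peak_cases = -69*vax_rate - 46.
Solve -69*vax_rate - 46 = 23: vax_rate = (23 + 46) / -69 = -1.

vax_rate = -1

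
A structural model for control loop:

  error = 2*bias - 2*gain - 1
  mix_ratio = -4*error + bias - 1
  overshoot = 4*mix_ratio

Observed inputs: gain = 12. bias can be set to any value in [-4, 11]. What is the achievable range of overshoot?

Substituting into the error equation gives error = 2*bias - 25.
Substituting into the mix_ratio equation gives mix_ratio = -7*bias + 99.
So overshoot = -28*bias + 396.
Linear in bias, so extremes are at the endpoints: bias = -4 gives overshoot = 508; bias = 11 gives overshoot = 88.

88 to 508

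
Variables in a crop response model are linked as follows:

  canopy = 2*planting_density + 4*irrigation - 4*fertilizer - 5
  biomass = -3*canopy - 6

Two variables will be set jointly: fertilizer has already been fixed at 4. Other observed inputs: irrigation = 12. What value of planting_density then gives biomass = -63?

With fertilizer held at 4:
Substituting into the canopy equation gives canopy = 2*planting_density + 27.
Substituting into the biomass equation gives biomass = -6*planting_density - 87.
Solve -6*planting_density - 87 = -63: planting_density = (-63 + 87) / -6 = -4.

planting_density = -4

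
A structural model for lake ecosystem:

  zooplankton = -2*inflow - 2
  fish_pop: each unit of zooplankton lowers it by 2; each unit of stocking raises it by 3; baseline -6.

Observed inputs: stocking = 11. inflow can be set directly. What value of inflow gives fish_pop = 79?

inflow = 12

Substituting into the fish_pop equation gives fish_pop = 4*inflow + 31.
Solve 4*inflow + 31 = 79: inflow = (79 - 31) / 4 = 12.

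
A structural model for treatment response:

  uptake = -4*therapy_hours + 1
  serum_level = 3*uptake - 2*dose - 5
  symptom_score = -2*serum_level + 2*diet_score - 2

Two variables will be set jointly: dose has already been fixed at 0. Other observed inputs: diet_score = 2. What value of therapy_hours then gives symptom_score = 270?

therapy_hours = 11

With dose held at 0:
Substituting into the serum_level equation gives serum_level = -12*therapy_hours - 2.
So symptom_score = 24*therapy_hours + 6.
Solve 24*therapy_hours + 6 = 270: therapy_hours = (270 - 6) / 24 = 11.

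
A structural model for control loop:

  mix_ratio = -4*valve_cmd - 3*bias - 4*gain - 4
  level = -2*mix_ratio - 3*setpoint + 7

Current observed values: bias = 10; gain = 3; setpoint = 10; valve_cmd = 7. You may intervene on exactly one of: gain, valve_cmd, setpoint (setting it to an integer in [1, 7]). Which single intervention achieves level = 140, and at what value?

set setpoint = 5

Intervening on gain: level = 8*gain + 101. Reaching 140 requires gain = 39/8, not an integer.
Intervening on valve_cmd: level = 8*valve_cmd + 69. Reaching 140 requires valve_cmd = 71/8, not an integer.
Intervening on setpoint: with other inputs at their observed values, level = -3*setpoint + 155. Solving for 140 gives setpoint = 5, within [1, 7].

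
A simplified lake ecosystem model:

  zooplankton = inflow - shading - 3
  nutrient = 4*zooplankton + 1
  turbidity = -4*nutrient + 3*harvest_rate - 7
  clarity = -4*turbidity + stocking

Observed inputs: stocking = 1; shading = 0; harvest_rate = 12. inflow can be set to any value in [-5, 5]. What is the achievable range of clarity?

-611 to 29

Substituting into the zooplankton equation gives zooplankton = inflow - 3.
Substituting into the nutrient equation gives nutrient = 4*inflow - 11.
turbidity becomes -16*inflow + 73.
Substituting into the clarity equation gives clarity = 64*inflow - 291.
Linear in inflow, so extremes are at the endpoints: inflow = -5 gives clarity = -611; inflow = 5 gives clarity = 29.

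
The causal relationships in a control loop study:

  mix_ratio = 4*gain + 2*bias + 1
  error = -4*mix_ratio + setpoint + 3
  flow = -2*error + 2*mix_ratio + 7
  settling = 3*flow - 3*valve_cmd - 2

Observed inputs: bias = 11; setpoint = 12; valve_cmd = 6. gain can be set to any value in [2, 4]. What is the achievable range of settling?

Substituting into the mix_ratio equation gives mix_ratio = 4*gain + 23.
error becomes -16*gain - 77.
flow becomes 40*gain + 207.
So settling = 120*gain + 601.
Linear in gain, so extremes are at the endpoints: gain = 2 gives settling = 841; gain = 4 gives settling = 1081.

841 to 1081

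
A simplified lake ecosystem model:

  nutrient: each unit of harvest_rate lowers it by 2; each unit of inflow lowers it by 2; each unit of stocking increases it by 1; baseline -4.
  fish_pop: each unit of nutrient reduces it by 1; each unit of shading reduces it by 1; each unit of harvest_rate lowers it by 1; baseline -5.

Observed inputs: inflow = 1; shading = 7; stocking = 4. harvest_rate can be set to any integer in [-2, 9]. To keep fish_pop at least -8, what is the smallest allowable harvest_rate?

Substituting into the nutrient equation gives nutrient = -2*harvest_rate - 2.
So fish_pop = harvest_rate - 10.
Require harvest_rate - 10 ≥ -8, so harvest_rate ≥ 2.
The smallest integer in [-2, 9] satisfying this is 2.

harvest_rate = 2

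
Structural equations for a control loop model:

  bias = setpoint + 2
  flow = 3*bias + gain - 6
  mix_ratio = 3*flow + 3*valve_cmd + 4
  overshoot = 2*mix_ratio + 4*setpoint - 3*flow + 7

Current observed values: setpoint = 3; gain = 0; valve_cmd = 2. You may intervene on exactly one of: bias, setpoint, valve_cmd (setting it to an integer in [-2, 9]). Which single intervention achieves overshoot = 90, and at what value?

Intervening on bias: overshoot = 9*bias + 21. Reaching 90 requires bias = 23/3, not an integer.
Intervening on setpoint: overshoot = 13*setpoint + 27. Reaching 90 requires setpoint = 63/13, not an integer.
Intervening on valve_cmd: with other inputs at their observed values, overshoot = 6*valve_cmd + 54. Solving for 90 gives valve_cmd = 6, within [-2, 9].

set valve_cmd = 6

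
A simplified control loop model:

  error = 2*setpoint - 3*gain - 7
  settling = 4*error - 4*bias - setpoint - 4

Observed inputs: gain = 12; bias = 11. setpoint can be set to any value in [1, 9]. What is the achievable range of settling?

-213 to -157

Substituting into the error equation gives error = 2*setpoint - 43.
So settling = 7*setpoint - 220.
Linear in setpoint, so extremes are at the endpoints: setpoint = 1 gives settling = -213; setpoint = 9 gives settling = -157.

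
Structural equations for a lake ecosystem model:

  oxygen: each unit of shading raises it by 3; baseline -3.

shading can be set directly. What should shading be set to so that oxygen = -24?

Solve 3*shading - 3 = -24: shading = (-24 + 3) / 3 = -7.

shading = -7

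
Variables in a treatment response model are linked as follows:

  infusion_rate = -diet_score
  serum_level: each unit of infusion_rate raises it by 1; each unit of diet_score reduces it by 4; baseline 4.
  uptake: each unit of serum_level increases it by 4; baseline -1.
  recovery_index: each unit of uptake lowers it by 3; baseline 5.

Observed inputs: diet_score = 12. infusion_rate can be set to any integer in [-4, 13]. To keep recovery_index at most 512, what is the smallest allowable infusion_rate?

Intervening on infusion_rate fixes its value directly, overriding its dependence on diet_score.
Substituting into the serum_level equation gives serum_level = infusion_rate - 44.
So uptake = 4*infusion_rate - 177.
This gives recovery_index = -12*infusion_rate + 536.
Require -12*infusion_rate + 536 ≤ 512, so infusion_rate ≥ 2.
The smallest integer in [-4, 13] satisfying this is 2.

infusion_rate = 2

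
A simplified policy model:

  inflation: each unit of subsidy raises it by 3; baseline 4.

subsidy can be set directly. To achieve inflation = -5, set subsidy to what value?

Solve 3*subsidy + 4 = -5: subsidy = (-5 - 4) / 3 = -3.

subsidy = -3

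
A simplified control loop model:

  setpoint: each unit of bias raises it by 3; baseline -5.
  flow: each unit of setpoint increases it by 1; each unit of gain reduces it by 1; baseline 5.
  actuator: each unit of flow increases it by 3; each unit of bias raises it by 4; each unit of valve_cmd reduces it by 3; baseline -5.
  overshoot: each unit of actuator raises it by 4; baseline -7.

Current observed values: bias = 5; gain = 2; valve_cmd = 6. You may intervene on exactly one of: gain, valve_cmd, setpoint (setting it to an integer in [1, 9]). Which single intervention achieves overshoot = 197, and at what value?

set valve_cmd = 1

Intervening on gain: overshoot = -12*gain + 161. Reaching 197 requires gain = -3, outside [1, 9].
Intervening on valve_cmd: with other inputs at their observed values, overshoot = -12*valve_cmd + 209. Solving for 197 gives valve_cmd = 1, within [1, 9].
Intervening on setpoint: overshoot = 12*setpoint + 17. Reaching 197 requires setpoint = 15, outside [1, 9].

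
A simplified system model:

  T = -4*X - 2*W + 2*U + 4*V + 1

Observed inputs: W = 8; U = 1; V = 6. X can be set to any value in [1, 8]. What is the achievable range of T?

-21 to 7

Substituting into the T equation gives T = -4*X + 11.
Linear in X, so extremes are at the endpoints: X = 1 gives T = 7; X = 8 gives T = -21.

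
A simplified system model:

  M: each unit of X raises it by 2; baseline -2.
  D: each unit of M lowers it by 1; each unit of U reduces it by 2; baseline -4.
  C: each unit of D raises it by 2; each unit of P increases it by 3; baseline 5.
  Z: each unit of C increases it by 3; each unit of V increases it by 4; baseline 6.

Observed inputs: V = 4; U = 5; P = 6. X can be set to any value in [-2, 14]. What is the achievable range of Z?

-149 to 43

Substituting into the D equation gives D = -2*X - 12.
Substituting into the C equation gives C = -4*X - 1.
Substituting into the Z equation gives Z = -12*X + 19.
Linear in X, so extremes are at the endpoints: X = -2 gives Z = 43; X = 14 gives Z = -149.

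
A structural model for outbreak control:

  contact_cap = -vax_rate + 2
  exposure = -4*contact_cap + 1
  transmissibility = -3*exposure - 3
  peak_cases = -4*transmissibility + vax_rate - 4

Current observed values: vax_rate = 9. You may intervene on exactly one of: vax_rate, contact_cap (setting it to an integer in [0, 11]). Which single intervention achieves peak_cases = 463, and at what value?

set vax_rate = 11

Intervening on vax_rate: with other inputs at their observed values, peak_cases = 49*vax_rate - 76. Solving for 463 gives vax_rate = 11, within [0, 11].
Intervening on contact_cap: peak_cases = -48*contact_cap + 29. Reaching 463 requires contact_cap = -217/24, not an integer.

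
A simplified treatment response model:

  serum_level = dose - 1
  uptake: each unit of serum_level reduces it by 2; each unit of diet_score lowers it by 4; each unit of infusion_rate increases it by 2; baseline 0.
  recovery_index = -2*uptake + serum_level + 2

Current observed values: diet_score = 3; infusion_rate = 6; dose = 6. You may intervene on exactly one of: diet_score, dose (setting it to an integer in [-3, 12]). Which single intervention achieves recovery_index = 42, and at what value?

set dose = 9

Intervening on diet_score: recovery_index = 8*diet_score + 3. Reaching 42 requires diet_score = 39/8, not an integer.
Intervening on dose: with other inputs at their observed values, recovery_index = 5*dose - 3. Solving for 42 gives dose = 9, within [-3, 12].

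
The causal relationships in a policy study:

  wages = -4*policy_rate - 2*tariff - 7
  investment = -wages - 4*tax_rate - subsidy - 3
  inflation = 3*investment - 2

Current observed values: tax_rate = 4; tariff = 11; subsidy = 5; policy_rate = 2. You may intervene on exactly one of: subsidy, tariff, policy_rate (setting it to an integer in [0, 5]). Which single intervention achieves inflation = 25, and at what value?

set policy_rate = 1

Intervening on subsidy: inflation = -3*subsidy + 52. Reaching 25 requires subsidy = 9, outside [0, 5].
Intervening on tariff: inflation = 6*tariff - 29. Reaching 25 requires tariff = 9, outside [0, 5].
Intervening on policy_rate: with other inputs at their observed values, inflation = 12*policy_rate + 13. Solving for 25 gives policy_rate = 1, within [0, 5].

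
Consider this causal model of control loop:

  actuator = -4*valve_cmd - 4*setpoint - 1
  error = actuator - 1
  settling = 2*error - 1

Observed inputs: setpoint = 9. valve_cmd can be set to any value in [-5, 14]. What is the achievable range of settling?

-189 to -37

Substituting into the actuator equation gives actuator = -4*valve_cmd - 37.
error becomes -4*valve_cmd - 38.
settling becomes -8*valve_cmd - 77.
Linear in valve_cmd, so extremes are at the endpoints: valve_cmd = -5 gives settling = -37; valve_cmd = 14 gives settling = -189.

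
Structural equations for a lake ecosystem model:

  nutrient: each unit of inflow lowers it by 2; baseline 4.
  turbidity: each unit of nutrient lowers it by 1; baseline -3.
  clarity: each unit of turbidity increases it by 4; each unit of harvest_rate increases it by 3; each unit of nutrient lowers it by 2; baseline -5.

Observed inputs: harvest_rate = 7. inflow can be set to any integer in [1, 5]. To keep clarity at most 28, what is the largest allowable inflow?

inflow = 4

Substituting into the turbidity equation gives turbidity = 2*inflow - 7.
clarity becomes 12*inflow - 20.
Require 12*inflow - 20 ≤ 28, so inflow ≤ 4.
The largest integer in [1, 5] satisfying this is 4.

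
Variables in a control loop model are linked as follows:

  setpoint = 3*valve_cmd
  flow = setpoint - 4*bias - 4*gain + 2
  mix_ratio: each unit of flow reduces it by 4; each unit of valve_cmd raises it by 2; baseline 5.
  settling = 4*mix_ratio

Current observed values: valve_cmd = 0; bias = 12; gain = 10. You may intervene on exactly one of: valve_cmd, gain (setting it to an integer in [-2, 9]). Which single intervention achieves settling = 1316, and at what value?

Intervening on valve_cmd: with other inputs at their observed values, settling = -40*valve_cmd + 1396. Solving for 1316 gives valve_cmd = 2, within [-2, 9].
Intervening on gain: settling = 64*gain + 756. Reaching 1316 requires gain = 35/4, not an integer.

set valve_cmd = 2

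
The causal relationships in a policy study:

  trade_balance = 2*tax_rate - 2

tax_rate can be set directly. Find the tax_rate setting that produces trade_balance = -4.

tax_rate = -1

Solve 2*tax_rate - 2 = -4: tax_rate = (-4 + 2) / 2 = -1.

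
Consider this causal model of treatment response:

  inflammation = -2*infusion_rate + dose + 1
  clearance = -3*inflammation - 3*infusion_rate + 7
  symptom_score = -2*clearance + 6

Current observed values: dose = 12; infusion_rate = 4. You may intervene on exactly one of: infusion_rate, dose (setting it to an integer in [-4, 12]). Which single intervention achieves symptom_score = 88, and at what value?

set infusion_rate = -3

Intervening on infusion_rate: with other inputs at their observed values, symptom_score = -6*infusion_rate + 70. Solving for 88 gives infusion_rate = -3, within [-4, 12].
Intervening on dose: symptom_score = 6*dose - 26. Reaching 88 requires dose = 19, outside [-4, 12].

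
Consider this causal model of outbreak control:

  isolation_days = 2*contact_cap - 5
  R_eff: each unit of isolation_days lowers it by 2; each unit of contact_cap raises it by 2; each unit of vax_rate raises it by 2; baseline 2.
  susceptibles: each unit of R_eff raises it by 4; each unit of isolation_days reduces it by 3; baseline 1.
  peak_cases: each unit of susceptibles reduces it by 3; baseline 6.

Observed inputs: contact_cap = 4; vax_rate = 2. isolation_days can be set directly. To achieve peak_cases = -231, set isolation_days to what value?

Intervening on isolation_days fixes its value directly, overriding its dependence on contact_cap.
Substituting into the R_eff equation gives R_eff = -2*isolation_days + 14.
So susceptibles = -11*isolation_days + 57.
So peak_cases = 33*isolation_days - 165.
Solve 33*isolation_days - 165 = -231: isolation_days = (-231 + 165) / 33 = -2.

isolation_days = -2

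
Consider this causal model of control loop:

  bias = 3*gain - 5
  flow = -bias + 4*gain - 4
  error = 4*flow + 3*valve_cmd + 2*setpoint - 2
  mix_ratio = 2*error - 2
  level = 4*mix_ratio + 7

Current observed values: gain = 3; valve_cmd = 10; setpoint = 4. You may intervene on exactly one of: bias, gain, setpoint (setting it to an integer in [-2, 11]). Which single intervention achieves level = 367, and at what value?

set setpoint = 1

Intervening on bias: level = -32*bias + 543. Reaching 367 requires bias = 11/2, not an integer.
Intervening on gain: level = 32*gain + 319. Reaching 367 requires gain = 3/2, not an integer.
Intervening on setpoint: with other inputs at their observed values, level = 16*setpoint + 351. Solving for 367 gives setpoint = 1, within [-2, 11].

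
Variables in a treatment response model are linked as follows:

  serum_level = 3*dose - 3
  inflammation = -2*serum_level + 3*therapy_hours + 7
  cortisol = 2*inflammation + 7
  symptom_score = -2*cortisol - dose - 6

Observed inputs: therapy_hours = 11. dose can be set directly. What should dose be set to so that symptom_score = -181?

Substituting into the inflammation equation gives inflammation = -6*dose + 46.
cortisol becomes -12*dose + 99.
symptom_score becomes 23*dose - 204.
Solve 23*dose - 204 = -181: dose = (-181 + 204) / 23 = 1.

dose = 1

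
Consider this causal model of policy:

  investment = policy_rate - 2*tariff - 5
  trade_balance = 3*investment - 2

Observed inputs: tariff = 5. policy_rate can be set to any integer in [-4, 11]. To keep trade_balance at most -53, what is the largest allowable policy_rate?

policy_rate = -2

Substituting into the investment equation gives investment = policy_rate - 15.
So trade_balance = 3*policy_rate - 47.
Require 3*policy_rate - 47 ≤ -53, so policy_rate ≤ -2.
The largest integer in [-4, 11] satisfying this is -2.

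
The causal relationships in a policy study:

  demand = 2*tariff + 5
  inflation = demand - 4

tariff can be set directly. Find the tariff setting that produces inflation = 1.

tariff = 0

Substituting into the inflation equation gives inflation = 2*tariff + 1.
Solve 2*tariff + 1 = 1: tariff = (1 - 1) / 2 = 0.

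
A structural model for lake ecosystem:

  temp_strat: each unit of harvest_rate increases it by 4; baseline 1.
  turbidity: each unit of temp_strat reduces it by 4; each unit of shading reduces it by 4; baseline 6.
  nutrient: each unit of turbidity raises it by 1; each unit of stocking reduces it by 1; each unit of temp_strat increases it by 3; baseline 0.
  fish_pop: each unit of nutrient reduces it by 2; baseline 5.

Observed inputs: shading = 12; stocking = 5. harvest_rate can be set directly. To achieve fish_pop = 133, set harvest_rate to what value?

harvest_rate = 4

Substituting into the turbidity equation gives turbidity = -16*harvest_rate - 46.
Substituting into the nutrient equation gives nutrient = -4*harvest_rate - 48.
So fish_pop = 8*harvest_rate + 101.
Solve 8*harvest_rate + 101 = 133: harvest_rate = (133 - 101) / 8 = 4.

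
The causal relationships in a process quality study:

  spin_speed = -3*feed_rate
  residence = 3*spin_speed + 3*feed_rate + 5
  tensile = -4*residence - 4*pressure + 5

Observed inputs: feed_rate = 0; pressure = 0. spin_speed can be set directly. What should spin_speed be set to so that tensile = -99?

spin_speed = 7

Intervening on spin_speed fixes its value directly, overriding its dependence on feed_rate.
Substituting into the residence equation gives residence = 3*spin_speed + 5.
Substituting into the tensile equation gives tensile = -12*spin_speed - 15.
Solve -12*spin_speed - 15 = -99: spin_speed = (-99 + 15) / -12 = 7.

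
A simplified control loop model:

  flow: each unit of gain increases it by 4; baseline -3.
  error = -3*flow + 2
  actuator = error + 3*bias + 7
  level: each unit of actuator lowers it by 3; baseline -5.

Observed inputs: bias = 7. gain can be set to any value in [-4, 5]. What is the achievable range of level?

Substituting into the error equation gives error = -12*gain + 11.
This gives actuator = -12*gain + 39.
This gives level = 36*gain - 122.
Linear in gain, so extremes are at the endpoints: gain = -4 gives level = -266; gain = 5 gives level = 58.

-266 to 58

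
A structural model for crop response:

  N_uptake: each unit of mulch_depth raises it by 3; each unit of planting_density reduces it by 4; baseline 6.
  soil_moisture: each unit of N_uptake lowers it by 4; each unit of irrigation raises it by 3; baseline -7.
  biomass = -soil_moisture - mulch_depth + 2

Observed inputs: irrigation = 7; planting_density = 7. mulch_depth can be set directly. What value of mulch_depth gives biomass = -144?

Substituting into the N_uptake equation gives N_uptake = 3*mulch_depth - 22.
Substituting into the soil_moisture equation gives soil_moisture = -12*mulch_depth + 102.
Substituting into the biomass equation gives biomass = 11*mulch_depth - 100.
Solve 11*mulch_depth - 100 = -144: mulch_depth = (-144 + 100) / 11 = -4.

mulch_depth = -4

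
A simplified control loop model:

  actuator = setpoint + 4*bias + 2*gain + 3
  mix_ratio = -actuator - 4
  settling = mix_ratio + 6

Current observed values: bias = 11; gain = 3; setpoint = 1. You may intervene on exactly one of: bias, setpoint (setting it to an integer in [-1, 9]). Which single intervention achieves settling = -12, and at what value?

Intervening on bias: with other inputs at their observed values, settling = -4*bias - 8. Solving for -12 gives bias = 1, within [-1, 9].
Intervening on setpoint: settling = -setpoint - 51. Reaching -12 requires setpoint = -39, outside [-1, 9].

set bias = 1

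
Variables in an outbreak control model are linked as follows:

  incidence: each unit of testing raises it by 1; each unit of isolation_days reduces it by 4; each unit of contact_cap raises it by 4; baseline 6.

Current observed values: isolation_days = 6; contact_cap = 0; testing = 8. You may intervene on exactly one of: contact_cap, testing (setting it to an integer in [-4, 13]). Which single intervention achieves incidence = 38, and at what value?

Intervening on contact_cap: with other inputs at their observed values, incidence = 4*contact_cap - 10. Solving for 38 gives contact_cap = 12, within [-4, 13].
Intervening on testing: incidence = testing - 18. Reaching 38 requires testing = 56, outside [-4, 13].

set contact_cap = 12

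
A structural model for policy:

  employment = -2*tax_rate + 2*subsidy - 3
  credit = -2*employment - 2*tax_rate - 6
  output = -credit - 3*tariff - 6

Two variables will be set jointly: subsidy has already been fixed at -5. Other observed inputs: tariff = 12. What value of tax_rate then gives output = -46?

With subsidy held at -5:
Substituting into the employment equation gives employment = -2*tax_rate - 13.
Substituting into the credit equation gives credit = 2*tax_rate + 20.
Substituting into the output equation gives output = -2*tax_rate - 62.
Solve -2*tax_rate - 62 = -46: tax_rate = (-46 + 62) / -2 = -8.

tax_rate = -8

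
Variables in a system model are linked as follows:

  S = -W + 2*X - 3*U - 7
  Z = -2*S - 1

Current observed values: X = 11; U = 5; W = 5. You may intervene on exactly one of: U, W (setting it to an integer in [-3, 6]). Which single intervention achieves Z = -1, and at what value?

set W = 0

Intervening on U: Z = 6*U - 21. Reaching -1 requires U = 10/3, not an integer.
Intervening on W: with other inputs at their observed values, Z = 2*W - 1. Solving for -1 gives W = 0, within [-3, 6].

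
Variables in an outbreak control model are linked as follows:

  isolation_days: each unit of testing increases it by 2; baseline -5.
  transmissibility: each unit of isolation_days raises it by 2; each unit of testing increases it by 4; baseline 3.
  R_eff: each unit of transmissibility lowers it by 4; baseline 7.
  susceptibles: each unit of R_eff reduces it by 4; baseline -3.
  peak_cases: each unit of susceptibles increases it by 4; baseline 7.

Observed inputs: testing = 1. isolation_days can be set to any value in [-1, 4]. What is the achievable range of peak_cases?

203 to 843

Intervening on isolation_days fixes its value directly, overriding its dependence on testing.
Substituting into the transmissibility equation gives transmissibility = 2*isolation_days + 7.
Substituting into the R_eff equation gives R_eff = -8*isolation_days - 21.
Substituting into the susceptibles equation gives susceptibles = 32*isolation_days + 81.
Substituting into the peak_cases equation gives peak_cases = 128*isolation_days + 331.
Linear in isolation_days, so extremes are at the endpoints: isolation_days = -1 gives peak_cases = 203; isolation_days = 4 gives peak_cases = 843.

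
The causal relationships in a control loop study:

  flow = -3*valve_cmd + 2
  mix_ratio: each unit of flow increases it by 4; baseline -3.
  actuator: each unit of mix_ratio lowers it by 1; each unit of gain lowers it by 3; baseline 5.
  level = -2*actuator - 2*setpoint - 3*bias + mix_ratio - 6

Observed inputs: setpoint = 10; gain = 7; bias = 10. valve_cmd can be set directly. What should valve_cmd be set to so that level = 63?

valve_cmd = -2

Substituting into the mix_ratio equation gives mix_ratio = -12*valve_cmd + 5.
This gives actuator = 12*valve_cmd - 21.
So level = -36*valve_cmd - 9.
Solve -36*valve_cmd - 9 = 63: valve_cmd = (63 + 9) / -36 = -2.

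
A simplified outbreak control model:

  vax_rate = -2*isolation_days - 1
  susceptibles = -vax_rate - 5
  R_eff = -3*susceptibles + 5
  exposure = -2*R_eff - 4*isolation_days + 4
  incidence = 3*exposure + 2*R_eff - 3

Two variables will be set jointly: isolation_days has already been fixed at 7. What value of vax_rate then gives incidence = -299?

vax_rate = 12

With isolation_days held at 7:
Intervening on vax_rate fixes its value directly, overriding its dependence on isolation_days.
Substituting into the R_eff equation gives R_eff = 3*vax_rate + 20.
Substituting into the exposure equation gives exposure = -6*vax_rate - 64.
Substituting into the incidence equation gives incidence = -12*vax_rate - 155.
Solve -12*vax_rate - 155 = -299: vax_rate = (-299 + 155) / -12 = 12.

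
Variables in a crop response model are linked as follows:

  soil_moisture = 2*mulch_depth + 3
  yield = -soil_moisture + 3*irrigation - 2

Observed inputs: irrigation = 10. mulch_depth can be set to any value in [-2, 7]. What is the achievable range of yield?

Substituting into the yield equation gives yield = -2*mulch_depth + 25.
Linear in mulch_depth, so extremes are at the endpoints: mulch_depth = -2 gives yield = 29; mulch_depth = 7 gives yield = 11.

11 to 29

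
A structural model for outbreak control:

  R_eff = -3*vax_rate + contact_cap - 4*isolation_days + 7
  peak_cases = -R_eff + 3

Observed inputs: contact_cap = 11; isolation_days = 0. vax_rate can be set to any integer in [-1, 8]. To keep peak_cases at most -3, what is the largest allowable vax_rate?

Substituting into the R_eff equation gives R_eff = -3*vax_rate + 18.
peak_cases becomes 3*vax_rate - 15.
Require 3*vax_rate - 15 ≤ -3, so vax_rate ≤ 4.
The largest integer in [-1, 8] satisfying this is 4.

vax_rate = 4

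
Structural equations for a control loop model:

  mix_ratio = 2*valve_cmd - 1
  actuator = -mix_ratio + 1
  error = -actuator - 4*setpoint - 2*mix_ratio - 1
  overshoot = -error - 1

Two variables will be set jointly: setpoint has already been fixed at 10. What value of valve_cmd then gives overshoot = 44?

With setpoint held at 10:
Substituting into the actuator equation gives actuator = -2*valve_cmd + 2.
Substituting into the error equation gives error = -2*valve_cmd - 41.
Substituting into the overshoot equation gives overshoot = 2*valve_cmd + 40.
Solve 2*valve_cmd + 40 = 44: valve_cmd = (44 - 40) / 2 = 2.

valve_cmd = 2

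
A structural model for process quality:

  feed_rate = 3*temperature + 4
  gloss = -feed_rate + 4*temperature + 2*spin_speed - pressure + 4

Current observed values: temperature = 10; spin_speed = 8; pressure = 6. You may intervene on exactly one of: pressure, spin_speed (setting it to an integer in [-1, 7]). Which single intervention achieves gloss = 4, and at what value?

set spin_speed = 0

Intervening on pressure: gloss = -pressure + 26. Reaching 4 requires pressure = 22, outside [-1, 7].
Intervening on spin_speed: with other inputs at their observed values, gloss = 2*spin_speed + 4. Solving for 4 gives spin_speed = 0, within [-1, 7].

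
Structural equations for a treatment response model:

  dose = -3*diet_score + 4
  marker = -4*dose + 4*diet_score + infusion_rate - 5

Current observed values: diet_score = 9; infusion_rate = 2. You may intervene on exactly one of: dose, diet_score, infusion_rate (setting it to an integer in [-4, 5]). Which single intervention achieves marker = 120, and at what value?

set infusion_rate = -3

Intervening on dose: marker = -4*dose + 33. Reaching 120 requires dose = -87/4, not an integer.
Intervening on diet_score: marker = 16*diet_score - 19. Reaching 120 requires diet_score = 139/16, not an integer.
Intervening on infusion_rate: with other inputs at their observed values, marker = infusion_rate + 123. Solving for 120 gives infusion_rate = -3, within [-4, 5].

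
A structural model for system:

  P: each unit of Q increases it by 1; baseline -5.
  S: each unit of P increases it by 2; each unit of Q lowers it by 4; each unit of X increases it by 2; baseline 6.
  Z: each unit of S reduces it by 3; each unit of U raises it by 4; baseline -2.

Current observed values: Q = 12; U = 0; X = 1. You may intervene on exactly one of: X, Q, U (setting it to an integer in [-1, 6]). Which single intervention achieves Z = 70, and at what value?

Intervening on X: with other inputs at their observed values, Z = -6*X + 82. Solving for 70 gives X = 2, within [-1, 6].
Intervening on Q: Z = 6*Q + 4. Reaching 70 requires Q = 11, outside [-1, 6].
Intervening on U: Z = 4*U + 76. Reaching 70 requires U = -3/2, not an integer.

set X = 2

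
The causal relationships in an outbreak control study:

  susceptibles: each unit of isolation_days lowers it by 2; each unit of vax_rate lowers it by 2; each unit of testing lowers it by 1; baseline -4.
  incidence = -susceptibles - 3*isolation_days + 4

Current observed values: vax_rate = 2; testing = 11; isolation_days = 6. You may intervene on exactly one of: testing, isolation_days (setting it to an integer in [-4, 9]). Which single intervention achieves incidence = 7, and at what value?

set testing = 1

Intervening on testing: with other inputs at their observed values, incidence = testing + 6. Solving for 7 gives testing = 1, within [-4, 9].
Intervening on isolation_days: incidence = -isolation_days + 23. Reaching 7 requires isolation_days = 16, outside [-4, 9].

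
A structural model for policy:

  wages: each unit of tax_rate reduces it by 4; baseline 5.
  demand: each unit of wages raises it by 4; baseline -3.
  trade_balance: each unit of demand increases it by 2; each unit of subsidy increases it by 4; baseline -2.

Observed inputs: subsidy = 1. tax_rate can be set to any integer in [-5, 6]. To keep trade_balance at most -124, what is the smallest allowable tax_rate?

tax_rate = 5

Substituting into the demand equation gives demand = -16*tax_rate + 17.
So trade_balance = -32*tax_rate + 36.
Require -32*tax_rate + 36 ≤ -124, so tax_rate ≥ 5.
The smallest integer in [-5, 6] satisfying this is 5.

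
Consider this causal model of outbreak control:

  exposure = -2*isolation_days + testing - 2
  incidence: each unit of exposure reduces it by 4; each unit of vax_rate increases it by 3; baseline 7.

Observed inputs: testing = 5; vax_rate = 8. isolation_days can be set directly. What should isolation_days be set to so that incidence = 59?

Substituting into the exposure equation gives exposure = -2*isolation_days + 3.
So incidence = 8*isolation_days + 19.
Solve 8*isolation_days + 19 = 59: isolation_days = (59 - 19) / 8 = 5.

isolation_days = 5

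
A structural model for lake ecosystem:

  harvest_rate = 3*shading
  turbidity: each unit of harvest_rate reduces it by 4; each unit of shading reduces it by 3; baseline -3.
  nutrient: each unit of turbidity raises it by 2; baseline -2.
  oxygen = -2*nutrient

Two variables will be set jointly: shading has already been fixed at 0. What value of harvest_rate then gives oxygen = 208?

harvest_rate = 12

With shading held at 0:
Intervening on harvest_rate fixes its value directly, overriding its dependence on shading.
Substituting into the turbidity equation gives turbidity = -4*harvest_rate - 3.
This gives nutrient = -8*harvest_rate - 8.
Substituting into the oxygen equation gives oxygen = 16*harvest_rate + 16.
Solve 16*harvest_rate + 16 = 208: harvest_rate = (208 - 16) / 16 = 12.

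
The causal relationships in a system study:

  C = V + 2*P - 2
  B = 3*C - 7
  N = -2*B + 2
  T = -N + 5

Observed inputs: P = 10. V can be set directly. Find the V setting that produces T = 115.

V = 3

Substituting into the C equation gives C = V + 18.
B becomes 3*V + 47.
N becomes -6*V - 92.
So T = 6*V + 97.
Solve 6*V + 97 = 115: V = (115 - 97) / 6 = 3.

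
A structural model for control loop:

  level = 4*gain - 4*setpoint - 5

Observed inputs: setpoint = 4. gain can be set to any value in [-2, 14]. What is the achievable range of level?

Substituting into the level equation gives level = 4*gain - 21.
Linear in gain, so extremes are at the endpoints: gain = -2 gives level = -29; gain = 14 gives level = 35.

-29 to 35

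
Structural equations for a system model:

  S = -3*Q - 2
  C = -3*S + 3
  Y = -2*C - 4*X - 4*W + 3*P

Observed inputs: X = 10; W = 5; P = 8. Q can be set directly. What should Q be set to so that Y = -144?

Substituting into the C equation gives C = 9*Q + 9.
Substituting into the Y equation gives Y = -18*Q - 54.
Solve -18*Q - 54 = -144: Q = (-144 + 54) / -18 = 5.

Q = 5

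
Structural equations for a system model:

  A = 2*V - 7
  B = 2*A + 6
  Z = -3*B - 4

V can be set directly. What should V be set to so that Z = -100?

V = 10

Substituting into the B equation gives B = 4*V - 8.
This gives Z = -12*V + 20.
Solve -12*V + 20 = -100: V = (-100 - 20) / -12 = 10.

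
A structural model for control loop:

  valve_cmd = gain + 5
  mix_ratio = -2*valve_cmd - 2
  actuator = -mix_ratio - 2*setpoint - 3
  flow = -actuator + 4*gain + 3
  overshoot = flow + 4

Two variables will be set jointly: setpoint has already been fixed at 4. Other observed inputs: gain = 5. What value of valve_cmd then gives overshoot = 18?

With setpoint held at 4:
Intervening on valve_cmd fixes its value directly, overriding its dependence on gain.
Substituting into the actuator equation gives actuator = 2*valve_cmd - 9.
This gives flow = -2*valve_cmd + 32.
So overshoot = -2*valve_cmd + 36.
Solve -2*valve_cmd + 36 = 18: valve_cmd = (18 - 36) / -2 = 9.

valve_cmd = 9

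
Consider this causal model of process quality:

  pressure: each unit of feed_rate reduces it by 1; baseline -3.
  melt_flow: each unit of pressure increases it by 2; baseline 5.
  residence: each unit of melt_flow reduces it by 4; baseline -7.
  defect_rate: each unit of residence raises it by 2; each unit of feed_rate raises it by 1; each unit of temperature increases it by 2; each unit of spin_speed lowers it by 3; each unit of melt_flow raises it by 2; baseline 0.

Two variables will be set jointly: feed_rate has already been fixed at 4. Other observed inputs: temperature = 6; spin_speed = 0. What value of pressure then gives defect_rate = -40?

With feed_rate held at 4:
Intervening on pressure fixes its value directly, overriding its dependence on feed_rate.
Substituting into the residence equation gives residence = -8*pressure - 27.
Substituting into the defect_rate equation gives defect_rate = -12*pressure - 28.
Solve -12*pressure - 28 = -40: pressure = (-40 + 28) / -12 = 1.

pressure = 1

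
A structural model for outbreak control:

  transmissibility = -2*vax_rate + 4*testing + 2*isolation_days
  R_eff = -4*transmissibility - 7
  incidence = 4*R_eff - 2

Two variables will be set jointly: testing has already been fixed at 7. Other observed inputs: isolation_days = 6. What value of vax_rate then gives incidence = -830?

vax_rate = -5

With testing held at 7:
Substituting into the transmissibility equation gives transmissibility = -2*vax_rate + 40.
R_eff becomes 8*vax_rate - 167.
incidence becomes 32*vax_rate - 670.
Solve 32*vax_rate - 670 = -830: vax_rate = (-830 + 670) / 32 = -5.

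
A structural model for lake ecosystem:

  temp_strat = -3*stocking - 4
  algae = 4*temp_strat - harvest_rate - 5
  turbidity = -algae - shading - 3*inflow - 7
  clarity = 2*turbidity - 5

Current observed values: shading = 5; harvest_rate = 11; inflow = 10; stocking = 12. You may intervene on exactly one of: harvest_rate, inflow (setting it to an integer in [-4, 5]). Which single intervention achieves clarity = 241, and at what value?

set harvest_rate = 0

Intervening on harvest_rate: with other inputs at their observed values, clarity = 2*harvest_rate + 241. Solving for 241 gives harvest_rate = 0, within [-4, 5].
Intervening on inflow: clarity = -6*inflow + 323. Reaching 241 requires inflow = 41/3, not an integer.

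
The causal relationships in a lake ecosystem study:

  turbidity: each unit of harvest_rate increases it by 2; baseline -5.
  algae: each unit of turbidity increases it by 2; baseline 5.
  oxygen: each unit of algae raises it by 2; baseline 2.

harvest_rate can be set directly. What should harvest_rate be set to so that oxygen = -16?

Substituting into the algae equation gives algae = 4*harvest_rate - 5.
oxygen becomes 8*harvest_rate - 8.
Solve 8*harvest_rate - 8 = -16: harvest_rate = (-16 + 8) / 8 = -1.

harvest_rate = -1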